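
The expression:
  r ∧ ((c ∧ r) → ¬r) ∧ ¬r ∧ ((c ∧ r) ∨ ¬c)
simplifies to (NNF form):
False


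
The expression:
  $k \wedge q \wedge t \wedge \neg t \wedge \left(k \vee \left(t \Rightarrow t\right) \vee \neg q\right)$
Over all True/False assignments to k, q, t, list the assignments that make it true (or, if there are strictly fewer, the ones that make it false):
is never true.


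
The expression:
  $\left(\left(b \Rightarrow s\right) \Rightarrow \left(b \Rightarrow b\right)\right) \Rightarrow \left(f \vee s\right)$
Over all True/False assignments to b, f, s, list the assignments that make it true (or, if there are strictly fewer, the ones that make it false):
is false only for:
  b=False, f=False, s=False;
  b=True, f=False, s=False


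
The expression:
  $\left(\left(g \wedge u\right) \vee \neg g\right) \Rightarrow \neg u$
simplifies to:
$\neg u$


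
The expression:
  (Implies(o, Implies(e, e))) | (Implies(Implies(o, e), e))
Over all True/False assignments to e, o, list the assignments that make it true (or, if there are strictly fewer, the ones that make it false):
is always true.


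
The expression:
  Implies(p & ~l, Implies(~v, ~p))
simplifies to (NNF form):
l | v | ~p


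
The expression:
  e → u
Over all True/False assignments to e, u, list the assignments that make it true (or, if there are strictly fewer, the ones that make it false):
is false only for:
  e=True, u=False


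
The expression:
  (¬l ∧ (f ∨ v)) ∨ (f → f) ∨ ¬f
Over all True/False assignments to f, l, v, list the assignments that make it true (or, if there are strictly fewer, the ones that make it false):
is always true.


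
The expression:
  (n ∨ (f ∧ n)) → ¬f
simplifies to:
¬f ∨ ¬n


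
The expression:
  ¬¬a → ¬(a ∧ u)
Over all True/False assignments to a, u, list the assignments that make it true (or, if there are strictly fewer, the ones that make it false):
is false only for:
  a=True, u=True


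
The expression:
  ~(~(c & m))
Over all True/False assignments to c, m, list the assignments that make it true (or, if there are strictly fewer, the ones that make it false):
is true only for:
  c=True, m=True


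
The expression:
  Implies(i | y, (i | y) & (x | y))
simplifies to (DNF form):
x | y | ~i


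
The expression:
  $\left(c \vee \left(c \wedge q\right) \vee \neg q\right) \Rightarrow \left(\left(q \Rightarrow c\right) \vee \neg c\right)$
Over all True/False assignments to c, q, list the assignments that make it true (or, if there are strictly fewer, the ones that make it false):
is always true.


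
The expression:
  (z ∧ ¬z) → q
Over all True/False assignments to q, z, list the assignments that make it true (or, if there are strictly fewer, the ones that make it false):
is always true.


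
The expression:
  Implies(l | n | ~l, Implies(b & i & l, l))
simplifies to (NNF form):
True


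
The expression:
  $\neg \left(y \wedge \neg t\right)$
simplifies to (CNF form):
$t \vee \neg y$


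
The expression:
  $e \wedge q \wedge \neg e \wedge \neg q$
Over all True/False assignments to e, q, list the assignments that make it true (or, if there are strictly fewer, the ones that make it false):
is never true.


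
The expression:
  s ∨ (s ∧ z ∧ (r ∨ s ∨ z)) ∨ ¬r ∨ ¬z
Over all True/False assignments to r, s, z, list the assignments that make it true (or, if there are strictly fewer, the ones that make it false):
is false only for:
  r=True, s=False, z=True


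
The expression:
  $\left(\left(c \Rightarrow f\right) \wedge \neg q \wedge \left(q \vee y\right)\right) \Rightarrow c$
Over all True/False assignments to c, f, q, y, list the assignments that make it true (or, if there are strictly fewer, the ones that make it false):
is false only for:
  c=False, f=False, q=False, y=True;
  c=False, f=True, q=False, y=True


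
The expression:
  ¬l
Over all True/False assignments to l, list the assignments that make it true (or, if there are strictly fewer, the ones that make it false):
is true only for:
  l=False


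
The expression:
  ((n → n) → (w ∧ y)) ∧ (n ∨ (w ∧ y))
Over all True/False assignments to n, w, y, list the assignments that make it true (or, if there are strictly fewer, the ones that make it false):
is true only for:
  n=False, w=True, y=True;
  n=True, w=True, y=True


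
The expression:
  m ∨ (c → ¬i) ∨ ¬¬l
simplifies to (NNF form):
l ∨ m ∨ ¬c ∨ ¬i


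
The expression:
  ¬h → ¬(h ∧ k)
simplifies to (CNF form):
True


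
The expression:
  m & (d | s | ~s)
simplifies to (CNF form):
m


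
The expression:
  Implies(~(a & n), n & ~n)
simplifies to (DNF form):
a & n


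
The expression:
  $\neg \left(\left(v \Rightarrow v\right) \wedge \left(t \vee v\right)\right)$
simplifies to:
$\neg t \wedge \neg v$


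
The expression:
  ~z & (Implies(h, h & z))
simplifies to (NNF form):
~h & ~z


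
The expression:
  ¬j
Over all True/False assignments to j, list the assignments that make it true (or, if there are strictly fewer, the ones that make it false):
is true only for:
  j=False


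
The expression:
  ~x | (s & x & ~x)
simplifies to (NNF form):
~x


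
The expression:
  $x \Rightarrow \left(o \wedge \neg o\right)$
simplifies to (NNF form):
$\neg x$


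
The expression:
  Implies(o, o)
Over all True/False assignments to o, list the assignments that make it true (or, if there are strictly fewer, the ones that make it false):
is always true.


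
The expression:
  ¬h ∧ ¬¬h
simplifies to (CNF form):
False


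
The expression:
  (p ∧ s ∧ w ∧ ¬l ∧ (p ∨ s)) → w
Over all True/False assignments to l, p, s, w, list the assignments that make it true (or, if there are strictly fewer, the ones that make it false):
is always true.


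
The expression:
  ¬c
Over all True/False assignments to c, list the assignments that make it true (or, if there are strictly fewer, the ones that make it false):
is true only for:
  c=False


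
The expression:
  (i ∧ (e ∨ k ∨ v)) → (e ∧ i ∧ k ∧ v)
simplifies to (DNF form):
(e ∧ k ∧ v) ∨ (¬e ∧ ¬k ∧ ¬v) ∨ ¬i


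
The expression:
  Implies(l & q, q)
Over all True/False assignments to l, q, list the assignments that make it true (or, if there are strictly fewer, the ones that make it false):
is always true.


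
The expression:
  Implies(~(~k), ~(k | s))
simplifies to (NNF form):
~k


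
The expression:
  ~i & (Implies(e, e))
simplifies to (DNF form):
~i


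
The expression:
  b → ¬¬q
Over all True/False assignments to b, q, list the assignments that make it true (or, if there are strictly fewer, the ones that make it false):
is false only for:
  b=True, q=False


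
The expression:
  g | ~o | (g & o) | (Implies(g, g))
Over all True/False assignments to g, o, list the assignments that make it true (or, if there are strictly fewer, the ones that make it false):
is always true.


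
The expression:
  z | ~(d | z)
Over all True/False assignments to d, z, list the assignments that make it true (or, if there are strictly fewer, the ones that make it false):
is false only for:
  d=True, z=False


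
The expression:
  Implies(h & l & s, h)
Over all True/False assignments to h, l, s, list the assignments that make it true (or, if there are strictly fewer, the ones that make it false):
is always true.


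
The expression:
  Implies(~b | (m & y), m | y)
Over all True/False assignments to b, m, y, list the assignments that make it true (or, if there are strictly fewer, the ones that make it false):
is false only for:
  b=False, m=False, y=False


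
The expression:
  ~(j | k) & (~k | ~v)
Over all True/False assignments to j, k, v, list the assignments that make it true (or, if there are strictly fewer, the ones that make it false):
is true only for:
  j=False, k=False, v=False;
  j=False, k=False, v=True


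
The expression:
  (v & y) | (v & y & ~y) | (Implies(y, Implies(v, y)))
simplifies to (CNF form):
True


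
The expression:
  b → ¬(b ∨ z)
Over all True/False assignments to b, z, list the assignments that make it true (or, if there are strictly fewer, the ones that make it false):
is true only for:
  b=False, z=False;
  b=False, z=True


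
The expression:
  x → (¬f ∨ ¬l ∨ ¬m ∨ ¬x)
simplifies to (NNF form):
¬f ∨ ¬l ∨ ¬m ∨ ¬x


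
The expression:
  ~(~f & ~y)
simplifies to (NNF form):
f | y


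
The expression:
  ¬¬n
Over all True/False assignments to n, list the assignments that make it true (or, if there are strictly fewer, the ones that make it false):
is true only for:
  n=True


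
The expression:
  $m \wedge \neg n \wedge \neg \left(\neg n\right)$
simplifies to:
$\text{False}$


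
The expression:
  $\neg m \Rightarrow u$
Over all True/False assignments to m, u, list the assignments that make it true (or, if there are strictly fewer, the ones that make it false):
is false only for:
  m=False, u=False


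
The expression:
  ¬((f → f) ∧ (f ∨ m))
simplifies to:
¬f ∧ ¬m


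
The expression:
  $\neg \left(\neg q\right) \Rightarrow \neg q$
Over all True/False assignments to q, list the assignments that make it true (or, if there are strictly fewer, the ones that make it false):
is true only for:
  q=False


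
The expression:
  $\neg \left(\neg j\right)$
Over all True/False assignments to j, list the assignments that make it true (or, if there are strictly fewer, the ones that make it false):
is true only for:
  j=True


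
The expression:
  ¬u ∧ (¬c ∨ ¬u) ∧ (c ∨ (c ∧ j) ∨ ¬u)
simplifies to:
¬u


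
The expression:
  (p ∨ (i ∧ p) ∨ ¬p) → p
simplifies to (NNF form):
p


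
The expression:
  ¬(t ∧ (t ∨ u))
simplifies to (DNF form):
¬t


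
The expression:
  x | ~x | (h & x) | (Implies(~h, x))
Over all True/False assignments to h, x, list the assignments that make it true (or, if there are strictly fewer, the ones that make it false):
is always true.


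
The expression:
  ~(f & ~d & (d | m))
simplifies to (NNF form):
d | ~f | ~m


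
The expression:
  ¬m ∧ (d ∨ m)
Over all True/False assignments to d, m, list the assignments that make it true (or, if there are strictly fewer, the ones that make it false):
is true only for:
  d=True, m=False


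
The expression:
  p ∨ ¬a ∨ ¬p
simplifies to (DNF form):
True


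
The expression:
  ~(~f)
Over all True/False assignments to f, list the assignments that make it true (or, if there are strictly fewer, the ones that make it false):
is true only for:
  f=True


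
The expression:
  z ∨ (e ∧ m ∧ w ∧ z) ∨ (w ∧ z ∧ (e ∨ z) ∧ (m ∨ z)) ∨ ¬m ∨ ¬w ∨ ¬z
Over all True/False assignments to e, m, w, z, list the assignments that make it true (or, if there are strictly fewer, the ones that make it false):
is always true.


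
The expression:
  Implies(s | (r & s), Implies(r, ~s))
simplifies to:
~r | ~s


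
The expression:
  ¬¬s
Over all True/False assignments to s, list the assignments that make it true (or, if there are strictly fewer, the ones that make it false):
is true only for:
  s=True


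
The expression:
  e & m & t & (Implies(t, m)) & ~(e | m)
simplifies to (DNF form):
False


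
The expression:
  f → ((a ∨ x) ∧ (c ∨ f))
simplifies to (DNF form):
a ∨ x ∨ ¬f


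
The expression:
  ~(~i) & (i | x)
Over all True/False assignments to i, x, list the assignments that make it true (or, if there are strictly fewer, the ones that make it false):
is true only for:
  i=True, x=False;
  i=True, x=True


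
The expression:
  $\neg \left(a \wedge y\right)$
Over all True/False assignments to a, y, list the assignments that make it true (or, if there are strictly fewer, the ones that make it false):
is false only for:
  a=True, y=True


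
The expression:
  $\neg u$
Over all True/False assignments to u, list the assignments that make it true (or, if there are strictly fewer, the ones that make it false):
is true only for:
  u=False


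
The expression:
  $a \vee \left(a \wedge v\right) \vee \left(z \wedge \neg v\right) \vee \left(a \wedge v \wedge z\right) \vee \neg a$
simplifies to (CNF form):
$\text{True}$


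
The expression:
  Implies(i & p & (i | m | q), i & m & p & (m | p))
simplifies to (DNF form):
m | ~i | ~p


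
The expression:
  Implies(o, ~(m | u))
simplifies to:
~o | (~m & ~u)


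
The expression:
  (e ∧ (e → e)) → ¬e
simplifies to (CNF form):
¬e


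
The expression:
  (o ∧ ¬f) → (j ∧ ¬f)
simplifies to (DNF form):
f ∨ j ∨ ¬o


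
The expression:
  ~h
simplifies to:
~h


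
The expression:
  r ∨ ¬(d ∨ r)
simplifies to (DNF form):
r ∨ ¬d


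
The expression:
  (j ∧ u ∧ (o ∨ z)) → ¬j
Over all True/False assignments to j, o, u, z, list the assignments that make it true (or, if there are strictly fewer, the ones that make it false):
is false only for:
  j=True, o=False, u=True, z=True;
  j=True, o=True, u=True, z=False;
  j=True, o=True, u=True, z=True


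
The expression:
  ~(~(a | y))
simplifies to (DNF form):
a | y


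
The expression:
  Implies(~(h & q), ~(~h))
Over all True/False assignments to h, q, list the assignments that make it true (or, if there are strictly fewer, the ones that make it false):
is true only for:
  h=True, q=False;
  h=True, q=True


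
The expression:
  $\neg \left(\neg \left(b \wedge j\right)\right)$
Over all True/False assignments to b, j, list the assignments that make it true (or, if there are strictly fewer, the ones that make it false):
is true only for:
  b=True, j=True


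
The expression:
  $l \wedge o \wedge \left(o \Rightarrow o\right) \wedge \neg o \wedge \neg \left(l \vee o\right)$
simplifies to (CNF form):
$\text{False}$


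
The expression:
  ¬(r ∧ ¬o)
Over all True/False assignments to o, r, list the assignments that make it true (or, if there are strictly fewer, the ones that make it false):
is false only for:
  o=False, r=True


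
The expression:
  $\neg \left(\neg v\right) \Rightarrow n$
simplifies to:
$n \vee \neg v$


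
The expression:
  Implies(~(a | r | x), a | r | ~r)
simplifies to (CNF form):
True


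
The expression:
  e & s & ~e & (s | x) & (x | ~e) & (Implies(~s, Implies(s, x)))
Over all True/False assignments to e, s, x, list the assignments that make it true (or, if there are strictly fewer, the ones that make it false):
is never true.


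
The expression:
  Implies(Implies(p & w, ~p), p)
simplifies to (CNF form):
p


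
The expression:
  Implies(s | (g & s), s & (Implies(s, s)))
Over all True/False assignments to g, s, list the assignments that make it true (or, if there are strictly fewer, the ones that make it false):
is always true.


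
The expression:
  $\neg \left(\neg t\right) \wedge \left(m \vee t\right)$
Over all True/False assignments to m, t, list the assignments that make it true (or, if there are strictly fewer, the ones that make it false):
is true only for:
  m=False, t=True;
  m=True, t=True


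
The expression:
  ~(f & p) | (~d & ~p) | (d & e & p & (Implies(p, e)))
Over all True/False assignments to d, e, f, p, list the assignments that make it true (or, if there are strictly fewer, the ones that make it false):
is false only for:
  d=False, e=False, f=True, p=True;
  d=False, e=True, f=True, p=True;
  d=True, e=False, f=True, p=True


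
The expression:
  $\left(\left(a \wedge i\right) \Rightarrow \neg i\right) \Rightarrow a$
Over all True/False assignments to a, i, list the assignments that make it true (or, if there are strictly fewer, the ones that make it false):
is true only for:
  a=True, i=False;
  a=True, i=True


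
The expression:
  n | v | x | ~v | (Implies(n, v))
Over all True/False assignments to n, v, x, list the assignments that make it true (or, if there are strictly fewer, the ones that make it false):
is always true.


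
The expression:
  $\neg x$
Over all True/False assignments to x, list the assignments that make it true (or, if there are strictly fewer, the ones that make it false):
is true only for:
  x=False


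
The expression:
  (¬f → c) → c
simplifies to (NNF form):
c ∨ ¬f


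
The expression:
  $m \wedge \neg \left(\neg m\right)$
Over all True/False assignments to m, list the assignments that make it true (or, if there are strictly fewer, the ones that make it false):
is true only for:
  m=True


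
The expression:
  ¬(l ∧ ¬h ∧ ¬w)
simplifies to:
h ∨ w ∨ ¬l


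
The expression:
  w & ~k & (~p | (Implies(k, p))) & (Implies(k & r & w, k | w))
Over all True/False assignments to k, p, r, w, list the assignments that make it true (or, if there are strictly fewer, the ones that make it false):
is true only for:
  k=False, p=False, r=False, w=True;
  k=False, p=False, r=True, w=True;
  k=False, p=True, r=False, w=True;
  k=False, p=True, r=True, w=True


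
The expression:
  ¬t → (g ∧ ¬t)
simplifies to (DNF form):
g ∨ t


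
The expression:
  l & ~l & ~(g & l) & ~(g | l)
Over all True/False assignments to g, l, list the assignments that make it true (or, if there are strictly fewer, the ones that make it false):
is never true.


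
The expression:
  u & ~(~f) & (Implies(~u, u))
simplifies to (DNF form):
f & u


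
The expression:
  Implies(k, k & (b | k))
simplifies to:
True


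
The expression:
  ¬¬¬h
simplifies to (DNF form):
¬h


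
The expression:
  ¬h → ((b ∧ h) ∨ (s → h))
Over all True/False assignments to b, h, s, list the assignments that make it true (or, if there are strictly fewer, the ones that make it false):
is false only for:
  b=False, h=False, s=True;
  b=True, h=False, s=True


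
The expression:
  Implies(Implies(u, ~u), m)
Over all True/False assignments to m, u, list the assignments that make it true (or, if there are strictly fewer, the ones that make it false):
is false only for:
  m=False, u=False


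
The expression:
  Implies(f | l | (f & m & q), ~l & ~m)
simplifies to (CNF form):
~l & (~f | ~m)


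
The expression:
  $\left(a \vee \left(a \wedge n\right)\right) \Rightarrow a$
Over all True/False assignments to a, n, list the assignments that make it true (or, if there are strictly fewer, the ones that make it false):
is always true.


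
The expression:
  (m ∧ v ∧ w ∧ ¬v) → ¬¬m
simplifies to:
True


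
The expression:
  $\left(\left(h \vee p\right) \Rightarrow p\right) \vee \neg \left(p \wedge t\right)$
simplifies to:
$\text{True}$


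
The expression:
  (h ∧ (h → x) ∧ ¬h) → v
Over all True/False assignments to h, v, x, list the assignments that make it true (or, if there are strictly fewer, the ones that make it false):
is always true.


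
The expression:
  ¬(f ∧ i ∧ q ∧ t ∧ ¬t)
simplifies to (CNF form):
True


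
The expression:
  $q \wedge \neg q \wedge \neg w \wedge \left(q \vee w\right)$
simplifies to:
$\text{False}$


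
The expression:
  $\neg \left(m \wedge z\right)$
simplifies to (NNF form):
$\neg m \vee \neg z$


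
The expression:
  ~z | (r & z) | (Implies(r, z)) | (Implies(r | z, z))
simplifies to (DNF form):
True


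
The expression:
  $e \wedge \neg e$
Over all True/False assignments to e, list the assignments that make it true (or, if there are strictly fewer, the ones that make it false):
is never true.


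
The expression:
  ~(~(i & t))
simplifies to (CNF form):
i & t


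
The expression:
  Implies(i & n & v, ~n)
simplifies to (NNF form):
~i | ~n | ~v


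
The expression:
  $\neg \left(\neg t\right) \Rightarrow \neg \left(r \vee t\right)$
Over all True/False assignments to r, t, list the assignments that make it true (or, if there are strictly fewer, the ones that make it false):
is true only for:
  r=False, t=False;
  r=True, t=False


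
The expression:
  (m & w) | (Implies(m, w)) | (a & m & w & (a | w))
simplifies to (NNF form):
w | ~m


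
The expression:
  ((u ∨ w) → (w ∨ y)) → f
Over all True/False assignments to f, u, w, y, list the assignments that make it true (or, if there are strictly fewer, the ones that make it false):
is false only for:
  f=False, u=False, w=False, y=False;
  f=False, u=False, w=False, y=True;
  f=False, u=False, w=True, y=False;
  f=False, u=False, w=True, y=True;
  f=False, u=True, w=False, y=True;
  f=False, u=True, w=True, y=False;
  f=False, u=True, w=True, y=True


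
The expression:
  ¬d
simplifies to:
¬d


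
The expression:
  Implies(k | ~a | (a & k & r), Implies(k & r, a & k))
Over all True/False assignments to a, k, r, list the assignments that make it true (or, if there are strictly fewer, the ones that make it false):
is false only for:
  a=False, k=True, r=True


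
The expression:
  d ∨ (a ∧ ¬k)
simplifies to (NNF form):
d ∨ (a ∧ ¬k)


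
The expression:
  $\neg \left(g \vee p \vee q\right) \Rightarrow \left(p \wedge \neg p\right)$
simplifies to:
$g \vee p \vee q$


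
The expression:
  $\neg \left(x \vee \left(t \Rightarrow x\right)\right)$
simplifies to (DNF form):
$t \wedge \neg x$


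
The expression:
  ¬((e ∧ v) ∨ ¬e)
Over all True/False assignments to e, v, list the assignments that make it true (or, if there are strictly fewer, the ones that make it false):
is true only for:
  e=True, v=False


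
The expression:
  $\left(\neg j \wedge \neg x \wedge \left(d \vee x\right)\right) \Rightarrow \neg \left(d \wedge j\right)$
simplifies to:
$\text{True}$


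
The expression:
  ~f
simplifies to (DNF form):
~f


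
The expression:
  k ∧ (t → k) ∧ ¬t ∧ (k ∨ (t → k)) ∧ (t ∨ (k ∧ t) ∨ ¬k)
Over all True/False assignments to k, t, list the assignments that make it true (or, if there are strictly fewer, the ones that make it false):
is never true.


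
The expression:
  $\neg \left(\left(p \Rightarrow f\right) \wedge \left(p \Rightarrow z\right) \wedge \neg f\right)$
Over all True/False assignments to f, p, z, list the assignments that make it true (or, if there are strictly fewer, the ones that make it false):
is false only for:
  f=False, p=False, z=False;
  f=False, p=False, z=True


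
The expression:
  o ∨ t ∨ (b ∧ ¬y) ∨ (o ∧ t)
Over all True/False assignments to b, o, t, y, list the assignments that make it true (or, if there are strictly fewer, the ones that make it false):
is false only for:
  b=False, o=False, t=False, y=False;
  b=False, o=False, t=False, y=True;
  b=True, o=False, t=False, y=True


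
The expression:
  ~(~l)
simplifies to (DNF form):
l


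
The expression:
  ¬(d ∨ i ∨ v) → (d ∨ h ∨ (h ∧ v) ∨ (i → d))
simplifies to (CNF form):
True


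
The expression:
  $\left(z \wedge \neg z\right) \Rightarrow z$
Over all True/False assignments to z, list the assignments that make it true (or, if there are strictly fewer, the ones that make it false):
is always true.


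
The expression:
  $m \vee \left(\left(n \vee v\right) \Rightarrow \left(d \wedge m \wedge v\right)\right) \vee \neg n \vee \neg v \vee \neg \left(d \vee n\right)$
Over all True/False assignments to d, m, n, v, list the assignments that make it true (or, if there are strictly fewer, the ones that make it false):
is false only for:
  d=False, m=False, n=True, v=True;
  d=True, m=False, n=True, v=True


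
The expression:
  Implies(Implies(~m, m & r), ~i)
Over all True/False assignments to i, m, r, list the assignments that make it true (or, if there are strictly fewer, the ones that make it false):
is false only for:
  i=True, m=True, r=False;
  i=True, m=True, r=True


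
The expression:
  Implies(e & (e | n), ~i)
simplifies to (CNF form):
~e | ~i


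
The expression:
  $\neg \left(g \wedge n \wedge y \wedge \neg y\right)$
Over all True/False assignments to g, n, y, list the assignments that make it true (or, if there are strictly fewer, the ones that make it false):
is always true.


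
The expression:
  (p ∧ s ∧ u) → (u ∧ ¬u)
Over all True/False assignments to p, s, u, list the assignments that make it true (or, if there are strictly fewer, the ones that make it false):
is false only for:
  p=True, s=True, u=True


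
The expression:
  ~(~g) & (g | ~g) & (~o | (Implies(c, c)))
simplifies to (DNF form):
g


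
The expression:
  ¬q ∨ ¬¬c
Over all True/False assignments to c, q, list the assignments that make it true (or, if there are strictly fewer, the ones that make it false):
is false only for:
  c=False, q=True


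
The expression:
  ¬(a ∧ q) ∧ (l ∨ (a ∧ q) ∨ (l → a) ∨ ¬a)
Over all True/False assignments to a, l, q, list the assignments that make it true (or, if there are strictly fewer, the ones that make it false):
is false only for:
  a=True, l=False, q=True;
  a=True, l=True, q=True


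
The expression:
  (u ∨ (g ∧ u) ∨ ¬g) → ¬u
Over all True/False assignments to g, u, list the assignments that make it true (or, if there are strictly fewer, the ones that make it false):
is true only for:
  g=False, u=False;
  g=True, u=False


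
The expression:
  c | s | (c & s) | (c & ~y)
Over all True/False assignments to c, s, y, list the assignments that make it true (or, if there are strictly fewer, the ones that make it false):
is false only for:
  c=False, s=False, y=False;
  c=False, s=False, y=True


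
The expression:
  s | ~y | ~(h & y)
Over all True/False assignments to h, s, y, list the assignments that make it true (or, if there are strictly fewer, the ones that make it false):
is false only for:
  h=True, s=False, y=True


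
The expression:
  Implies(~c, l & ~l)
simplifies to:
c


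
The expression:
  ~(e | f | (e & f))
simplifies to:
~e & ~f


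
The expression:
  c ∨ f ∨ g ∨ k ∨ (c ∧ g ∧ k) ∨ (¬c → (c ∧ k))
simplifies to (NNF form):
c ∨ f ∨ g ∨ k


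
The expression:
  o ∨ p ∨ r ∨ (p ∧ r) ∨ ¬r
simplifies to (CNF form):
True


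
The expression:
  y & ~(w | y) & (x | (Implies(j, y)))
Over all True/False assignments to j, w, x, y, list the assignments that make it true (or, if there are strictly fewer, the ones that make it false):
is never true.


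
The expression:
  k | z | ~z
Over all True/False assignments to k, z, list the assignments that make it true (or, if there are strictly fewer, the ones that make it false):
is always true.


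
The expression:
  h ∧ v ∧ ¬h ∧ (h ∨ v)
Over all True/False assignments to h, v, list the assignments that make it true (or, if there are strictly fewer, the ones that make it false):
is never true.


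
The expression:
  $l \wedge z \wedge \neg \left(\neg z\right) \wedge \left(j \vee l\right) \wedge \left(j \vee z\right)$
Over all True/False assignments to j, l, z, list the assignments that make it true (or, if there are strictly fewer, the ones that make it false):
is true only for:
  j=False, l=True, z=True;
  j=True, l=True, z=True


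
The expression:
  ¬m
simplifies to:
¬m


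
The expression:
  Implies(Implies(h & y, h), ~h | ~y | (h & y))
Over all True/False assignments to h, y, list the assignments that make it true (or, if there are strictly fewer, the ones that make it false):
is always true.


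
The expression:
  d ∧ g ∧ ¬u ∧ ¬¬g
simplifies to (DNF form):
d ∧ g ∧ ¬u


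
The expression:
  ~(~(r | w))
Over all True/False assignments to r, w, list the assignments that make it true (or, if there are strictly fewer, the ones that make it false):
is false only for:
  r=False, w=False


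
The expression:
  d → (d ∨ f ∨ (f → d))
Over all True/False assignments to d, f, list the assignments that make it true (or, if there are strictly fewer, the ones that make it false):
is always true.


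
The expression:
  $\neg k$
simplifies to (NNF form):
$\neg k$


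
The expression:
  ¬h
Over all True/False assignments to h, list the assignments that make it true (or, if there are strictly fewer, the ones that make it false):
is true only for:
  h=False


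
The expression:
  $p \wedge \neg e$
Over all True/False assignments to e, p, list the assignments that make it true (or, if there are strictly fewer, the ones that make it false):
is true only for:
  e=False, p=True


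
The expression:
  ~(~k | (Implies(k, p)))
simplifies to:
k & ~p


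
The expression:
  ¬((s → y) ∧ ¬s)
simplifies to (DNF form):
s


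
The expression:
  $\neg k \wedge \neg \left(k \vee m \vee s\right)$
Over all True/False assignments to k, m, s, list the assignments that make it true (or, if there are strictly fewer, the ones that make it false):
is true only for:
  k=False, m=False, s=False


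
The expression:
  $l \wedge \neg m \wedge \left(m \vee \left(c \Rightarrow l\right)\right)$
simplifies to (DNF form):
$l \wedge \neg m$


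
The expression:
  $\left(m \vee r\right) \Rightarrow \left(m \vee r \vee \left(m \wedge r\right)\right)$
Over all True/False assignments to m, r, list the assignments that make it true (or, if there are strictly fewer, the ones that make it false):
is always true.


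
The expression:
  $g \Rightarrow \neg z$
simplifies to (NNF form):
$\neg g \vee \neg z$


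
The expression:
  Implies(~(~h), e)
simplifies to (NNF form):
e | ~h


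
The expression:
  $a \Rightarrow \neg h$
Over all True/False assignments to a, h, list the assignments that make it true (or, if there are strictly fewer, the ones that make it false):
is false only for:
  a=True, h=True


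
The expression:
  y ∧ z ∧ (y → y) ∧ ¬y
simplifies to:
False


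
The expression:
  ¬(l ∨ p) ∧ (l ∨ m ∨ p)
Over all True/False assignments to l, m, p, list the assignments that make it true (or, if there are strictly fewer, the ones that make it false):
is true only for:
  l=False, m=True, p=False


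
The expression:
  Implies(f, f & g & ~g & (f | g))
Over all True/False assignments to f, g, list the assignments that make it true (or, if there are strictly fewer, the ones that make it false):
is true only for:
  f=False, g=False;
  f=False, g=True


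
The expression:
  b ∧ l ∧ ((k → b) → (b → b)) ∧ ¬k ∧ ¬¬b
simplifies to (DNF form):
b ∧ l ∧ ¬k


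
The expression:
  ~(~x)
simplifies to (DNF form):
x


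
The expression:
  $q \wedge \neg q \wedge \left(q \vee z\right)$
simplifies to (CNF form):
$\text{False}$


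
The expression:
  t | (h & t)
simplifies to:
t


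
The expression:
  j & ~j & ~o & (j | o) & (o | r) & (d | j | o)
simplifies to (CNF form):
False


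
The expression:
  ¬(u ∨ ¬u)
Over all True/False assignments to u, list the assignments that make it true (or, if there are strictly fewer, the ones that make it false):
is never true.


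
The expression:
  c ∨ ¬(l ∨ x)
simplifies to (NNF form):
c ∨ (¬l ∧ ¬x)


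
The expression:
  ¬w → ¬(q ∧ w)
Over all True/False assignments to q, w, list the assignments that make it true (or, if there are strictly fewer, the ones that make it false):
is always true.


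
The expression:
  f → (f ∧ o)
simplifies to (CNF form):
o ∨ ¬f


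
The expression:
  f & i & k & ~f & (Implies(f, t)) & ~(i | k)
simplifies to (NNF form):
False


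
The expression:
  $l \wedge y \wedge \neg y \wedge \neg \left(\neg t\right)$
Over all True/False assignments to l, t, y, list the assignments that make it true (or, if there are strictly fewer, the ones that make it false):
is never true.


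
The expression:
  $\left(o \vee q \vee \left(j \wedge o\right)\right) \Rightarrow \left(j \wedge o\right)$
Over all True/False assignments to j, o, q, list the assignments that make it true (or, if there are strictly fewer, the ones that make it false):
is true only for:
  j=False, o=False, q=False;
  j=True, o=False, q=False;
  j=True, o=True, q=False;
  j=True, o=True, q=True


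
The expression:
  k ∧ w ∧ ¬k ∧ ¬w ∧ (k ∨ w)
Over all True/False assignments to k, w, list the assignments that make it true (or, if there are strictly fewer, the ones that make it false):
is never true.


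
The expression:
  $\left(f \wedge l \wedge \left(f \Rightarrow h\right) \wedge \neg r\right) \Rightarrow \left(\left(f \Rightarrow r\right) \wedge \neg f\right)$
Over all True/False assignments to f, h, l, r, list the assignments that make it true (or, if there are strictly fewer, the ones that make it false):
is false only for:
  f=True, h=True, l=True, r=False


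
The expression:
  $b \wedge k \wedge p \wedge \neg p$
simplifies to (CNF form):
$\text{False}$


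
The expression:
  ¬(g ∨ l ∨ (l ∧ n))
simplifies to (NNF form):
¬g ∧ ¬l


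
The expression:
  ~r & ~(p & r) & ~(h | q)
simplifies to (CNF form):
~h & ~q & ~r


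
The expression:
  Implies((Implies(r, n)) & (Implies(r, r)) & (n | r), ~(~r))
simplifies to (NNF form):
r | ~n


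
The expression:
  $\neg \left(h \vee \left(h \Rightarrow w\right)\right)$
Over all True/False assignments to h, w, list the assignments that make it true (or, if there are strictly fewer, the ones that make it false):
is never true.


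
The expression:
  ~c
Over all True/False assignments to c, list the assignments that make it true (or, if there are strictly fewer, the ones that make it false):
is true only for:
  c=False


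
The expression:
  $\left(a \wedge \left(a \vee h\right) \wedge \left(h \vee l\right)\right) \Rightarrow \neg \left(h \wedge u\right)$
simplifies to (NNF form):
$\neg a \vee \neg h \vee \neg u$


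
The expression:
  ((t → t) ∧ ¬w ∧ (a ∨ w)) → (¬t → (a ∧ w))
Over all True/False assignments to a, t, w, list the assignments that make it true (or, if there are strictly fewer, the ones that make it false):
is false only for:
  a=True, t=False, w=False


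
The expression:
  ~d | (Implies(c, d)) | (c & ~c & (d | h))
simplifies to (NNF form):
True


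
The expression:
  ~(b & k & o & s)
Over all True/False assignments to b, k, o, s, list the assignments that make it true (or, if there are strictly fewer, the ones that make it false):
is false only for:
  b=True, k=True, o=True, s=True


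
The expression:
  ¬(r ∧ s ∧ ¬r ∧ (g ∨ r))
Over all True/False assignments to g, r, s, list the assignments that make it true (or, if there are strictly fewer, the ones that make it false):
is always true.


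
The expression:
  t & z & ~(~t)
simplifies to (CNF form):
t & z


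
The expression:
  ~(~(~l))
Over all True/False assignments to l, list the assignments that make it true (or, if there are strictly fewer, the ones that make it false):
is true only for:
  l=False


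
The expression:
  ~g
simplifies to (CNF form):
~g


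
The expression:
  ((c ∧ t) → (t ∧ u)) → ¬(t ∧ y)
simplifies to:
(c ∧ ¬u) ∨ ¬t ∨ ¬y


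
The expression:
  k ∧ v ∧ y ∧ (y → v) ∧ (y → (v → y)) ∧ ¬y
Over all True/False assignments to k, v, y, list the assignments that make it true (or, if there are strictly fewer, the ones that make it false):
is never true.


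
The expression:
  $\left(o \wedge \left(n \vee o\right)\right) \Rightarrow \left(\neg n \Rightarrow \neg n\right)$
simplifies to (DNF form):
$\text{True}$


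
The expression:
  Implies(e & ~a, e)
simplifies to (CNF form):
True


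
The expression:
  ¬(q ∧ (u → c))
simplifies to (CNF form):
(u ∨ ¬q) ∧ (¬c ∨ ¬q)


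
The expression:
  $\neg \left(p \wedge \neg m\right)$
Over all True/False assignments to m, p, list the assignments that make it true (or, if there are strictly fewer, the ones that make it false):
is false only for:
  m=False, p=True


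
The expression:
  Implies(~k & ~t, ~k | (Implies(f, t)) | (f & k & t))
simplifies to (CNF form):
True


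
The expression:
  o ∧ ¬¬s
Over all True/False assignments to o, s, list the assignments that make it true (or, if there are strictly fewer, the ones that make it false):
is true only for:
  o=True, s=True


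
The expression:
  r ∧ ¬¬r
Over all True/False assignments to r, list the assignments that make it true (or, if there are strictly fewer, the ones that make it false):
is true only for:
  r=True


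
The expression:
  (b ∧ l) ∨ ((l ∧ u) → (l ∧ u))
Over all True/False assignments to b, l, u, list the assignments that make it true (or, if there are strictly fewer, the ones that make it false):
is always true.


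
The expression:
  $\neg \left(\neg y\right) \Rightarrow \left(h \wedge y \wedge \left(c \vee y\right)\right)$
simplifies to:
$h \vee \neg y$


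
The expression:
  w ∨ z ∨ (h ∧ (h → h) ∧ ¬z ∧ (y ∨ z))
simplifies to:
w ∨ z ∨ (h ∧ y)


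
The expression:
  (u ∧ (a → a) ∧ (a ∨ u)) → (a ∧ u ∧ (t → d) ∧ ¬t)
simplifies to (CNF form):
(a ∨ ¬u) ∧ (¬t ∨ ¬u)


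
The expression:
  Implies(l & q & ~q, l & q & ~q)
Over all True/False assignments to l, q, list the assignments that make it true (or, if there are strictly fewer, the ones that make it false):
is always true.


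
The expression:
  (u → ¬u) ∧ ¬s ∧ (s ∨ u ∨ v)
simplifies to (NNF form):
v ∧ ¬s ∧ ¬u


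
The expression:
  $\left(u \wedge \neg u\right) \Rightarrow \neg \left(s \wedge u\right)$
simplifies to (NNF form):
$\text{True}$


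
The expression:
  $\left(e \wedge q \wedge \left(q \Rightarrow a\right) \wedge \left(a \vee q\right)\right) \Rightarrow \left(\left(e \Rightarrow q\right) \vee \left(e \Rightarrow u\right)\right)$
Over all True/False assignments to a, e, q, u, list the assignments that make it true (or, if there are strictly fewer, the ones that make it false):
is always true.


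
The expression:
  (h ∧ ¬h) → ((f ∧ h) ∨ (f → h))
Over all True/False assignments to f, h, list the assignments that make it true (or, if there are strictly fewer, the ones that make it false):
is always true.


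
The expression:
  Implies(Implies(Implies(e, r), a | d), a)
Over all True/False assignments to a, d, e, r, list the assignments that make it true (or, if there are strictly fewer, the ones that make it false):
is false only for:
  a=False, d=False, e=True, r=False;
  a=False, d=True, e=False, r=False;
  a=False, d=True, e=False, r=True;
  a=False, d=True, e=True, r=False;
  a=False, d=True, e=True, r=True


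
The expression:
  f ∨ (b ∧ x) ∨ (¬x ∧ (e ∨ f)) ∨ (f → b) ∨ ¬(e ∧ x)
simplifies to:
True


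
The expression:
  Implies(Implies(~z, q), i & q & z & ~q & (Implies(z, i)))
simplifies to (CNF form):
~q & ~z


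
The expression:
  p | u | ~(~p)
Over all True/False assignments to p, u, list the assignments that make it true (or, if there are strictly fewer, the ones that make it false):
is false only for:
  p=False, u=False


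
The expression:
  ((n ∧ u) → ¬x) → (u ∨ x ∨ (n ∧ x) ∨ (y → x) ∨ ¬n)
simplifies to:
u ∨ x ∨ ¬n ∨ ¬y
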